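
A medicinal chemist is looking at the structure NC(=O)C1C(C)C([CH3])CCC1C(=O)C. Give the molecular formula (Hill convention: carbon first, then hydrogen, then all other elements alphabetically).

C11H19NO2

Walk through each heavy atom and fill implicit hydrogens from standard valence (C 4, N 3, O 2, S 2, halogen 1):
  atom 1: N, bond orders sum to 1 (valence 3) → 2 H
  atom 2: C, bond orders sum to 4 (valence 4) → 0 H
  atom 3: O, bond orders sum to 2 (valence 2) → 0 H
  atom 4: C, bond orders sum to 3 (valence 4) → 1 H
  atom 5: C, bond orders sum to 3 (valence 4) → 1 H
  atom 6: C, bond orders sum to 1 (valence 4) → 3 H
  atom 7: C, bond orders sum to 3 (valence 4) → 1 H
  atom 8: C with explicit H count 3
  atom 9: C, bond orders sum to 2 (valence 4) → 2 H
  atom 10: C, bond orders sum to 2 (valence 4) → 2 H
  atom 11: C, bond orders sum to 3 (valence 4) → 1 H
  atom 12: C, bond orders sum to 4 (valence 4) → 0 H
  atom 13: O, bond orders sum to 2 (valence 2) → 0 H
  atom 14: C, bond orders sum to 1 (valence 4) → 3 H
Totals → C:11, H:19, N:1, O:2.
In Hill order: C11H19NO2.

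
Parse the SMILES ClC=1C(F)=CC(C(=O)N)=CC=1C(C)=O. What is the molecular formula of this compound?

Walk through each heavy atom and fill implicit hydrogens from standard valence (C 4, N 3, O 2, S 2, halogen 1):
  atom 1: Cl (halogen, monovalent) → 0 H
  atom 2: C, bond orders sum to 4 (valence 4) → 0 H
  atom 3: C, bond orders sum to 4 (valence 4) → 0 H
  atom 4: F (halogen, monovalent) → 0 H
  atom 5: C, bond orders sum to 3 (valence 4) → 1 H
  atom 6: C, bond orders sum to 4 (valence 4) → 0 H
  atom 7: C, bond orders sum to 4 (valence 4) → 0 H
  atom 8: O, bond orders sum to 2 (valence 2) → 0 H
  atom 9: N, bond orders sum to 1 (valence 3) → 2 H
  atom 10: C, bond orders sum to 3 (valence 4) → 1 H
  atom 11: C, bond orders sum to 4 (valence 4) → 0 H
  atom 12: C, bond orders sum to 4 (valence 4) → 0 H
  atom 13: C, bond orders sum to 1 (valence 4) → 3 H
  atom 14: O, bond orders sum to 2 (valence 2) → 0 H
Totals → C:9, H:7, Cl:1, F:1, N:1, O:2.
In Hill order: C9H7ClFNO2.

C9H7ClFNO2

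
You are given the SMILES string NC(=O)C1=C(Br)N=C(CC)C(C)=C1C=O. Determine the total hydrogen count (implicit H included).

Walk through each heavy atom and fill implicit hydrogens from standard valence (C 4, N 3, O 2, S 2, halogen 1):
  atom 1: N, bond orders sum to 1 (valence 3) → 2 H
  atom 2: C, bond orders sum to 4 (valence 4) → 0 H
  atom 3: O, bond orders sum to 2 (valence 2) → 0 H
  atom 4: C, bond orders sum to 4 (valence 4) → 0 H
  atom 5: C, bond orders sum to 4 (valence 4) → 0 H
  atom 6: Br (halogen, monovalent) → 0 H
  atom 7: N, bond orders sum to 3 (valence 3) → 0 H
  atom 8: C, bond orders sum to 4 (valence 4) → 0 H
  atom 9: C, bond orders sum to 2 (valence 4) → 2 H
  atom 10: C, bond orders sum to 1 (valence 4) → 3 H
  atom 11: C, bond orders sum to 4 (valence 4) → 0 H
  atom 12: C, bond orders sum to 1 (valence 4) → 3 H
  atom 13: C, bond orders sum to 4 (valence 4) → 0 H
  atom 14: C, bond orders sum to 3 (valence 4) → 1 H
  atom 15: O, bond orders sum to 2 (valence 2) → 0 H
Total hydrogens: 11.

11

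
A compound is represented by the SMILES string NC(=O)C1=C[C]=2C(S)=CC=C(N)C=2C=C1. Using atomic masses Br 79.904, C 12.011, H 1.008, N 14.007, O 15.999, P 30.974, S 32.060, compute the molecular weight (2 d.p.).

218.27 g/mol

First, the molecular formula is C11H10N2OS (counting implicit H from valence).
  C: 11 × 12.011 = 132.121
  H: 10 × 1.008 = 10.080
  N: 2 × 14.007 = 28.014
  O: 1 × 15.999 = 15.999
  S: 1 × 32.060 = 32.060
Sum: 11×12.011 + 10×1.008 + 2×14.007 + 1×15.999 + 1×32.060 = 218.274 → 218.27 g/mol.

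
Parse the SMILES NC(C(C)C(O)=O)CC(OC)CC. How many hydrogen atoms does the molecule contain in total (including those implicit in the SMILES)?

Walk through each heavy atom and fill implicit hydrogens from standard valence (C 4, N 3, O 2, S 2, halogen 1):
  atom 1: N, bond orders sum to 1 (valence 3) → 2 H
  atom 2: C, bond orders sum to 3 (valence 4) → 1 H
  atom 3: C, bond orders sum to 3 (valence 4) → 1 H
  atom 4: C, bond orders sum to 1 (valence 4) → 3 H
  atom 5: C, bond orders sum to 4 (valence 4) → 0 H
  atom 6: O, bond orders sum to 1 (valence 2) → 1 H
  atom 7: O, bond orders sum to 2 (valence 2) → 0 H
  atom 8: C, bond orders sum to 2 (valence 4) → 2 H
  atom 9: C, bond orders sum to 3 (valence 4) → 1 H
  atom 10: O, bond orders sum to 2 (valence 2) → 0 H
  atom 11: C, bond orders sum to 1 (valence 4) → 3 H
  atom 12: C, bond orders sum to 2 (valence 4) → 2 H
  atom 13: C, bond orders sum to 1 (valence 4) → 3 H
Total hydrogens: 19.

19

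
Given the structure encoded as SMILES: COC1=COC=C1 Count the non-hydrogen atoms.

7

Every atom symbol written in the SMILES (organic subset) is one heavy atom; implicit H are not written.
Heavy atoms by element → C:5, O:2.
Total: 7.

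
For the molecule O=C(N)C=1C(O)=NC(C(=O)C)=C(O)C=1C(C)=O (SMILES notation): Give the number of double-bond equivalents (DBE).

7

Molecular formula: C10H10N2O5.
DoU = (2C + 2 + N − H − X) / 2, where X is the halogen count and O/S are ignored.
    = (2·10 + 2 + 2 − 10 − 0) / 2 = 14 / 2 = 7.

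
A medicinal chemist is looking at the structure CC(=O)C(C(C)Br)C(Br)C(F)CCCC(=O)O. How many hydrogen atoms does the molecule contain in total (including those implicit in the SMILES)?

17

Walk through each heavy atom and fill implicit hydrogens from standard valence (C 4, N 3, O 2, S 2, halogen 1):
  atom 1: C, bond orders sum to 1 (valence 4) → 3 H
  atom 2: C, bond orders sum to 4 (valence 4) → 0 H
  atom 3: O, bond orders sum to 2 (valence 2) → 0 H
  atom 4: C, bond orders sum to 3 (valence 4) → 1 H
  atom 5: C, bond orders sum to 3 (valence 4) → 1 H
  atom 6: C, bond orders sum to 1 (valence 4) → 3 H
  atom 7: Br (halogen, monovalent) → 0 H
  atom 8: C, bond orders sum to 3 (valence 4) → 1 H
  atom 9: Br (halogen, monovalent) → 0 H
  atom 10: C, bond orders sum to 3 (valence 4) → 1 H
  atom 11: F (halogen, monovalent) → 0 H
  atom 12: C, bond orders sum to 2 (valence 4) → 2 H
  atom 13: C, bond orders sum to 2 (valence 4) → 2 H
  atom 14: C, bond orders sum to 2 (valence 4) → 2 H
  atom 15: C, bond orders sum to 4 (valence 4) → 0 H
  atom 16: O, bond orders sum to 2 (valence 2) → 0 H
  atom 17: O, bond orders sum to 1 (valence 2) → 1 H
Total hydrogens: 17.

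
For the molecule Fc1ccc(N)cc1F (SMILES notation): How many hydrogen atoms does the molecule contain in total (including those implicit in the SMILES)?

Walk through each heavy atom and fill implicit hydrogens from standard valence (C 4, N 3, O 2, S 2, halogen 1); for lowercase aromatic atoms, an aromatic c carries 1 H when it has two neighbours and 0 H with three, and aromatic n carries 0 H:
  atom 1: F (halogen, monovalent) → 0 H
  atom 2: aromatic c, 3 neighbours → 0 H
  atom 3: aromatic c, 2 neighbours → 1 H
  atom 4: aromatic c, 2 neighbours → 1 H
  atom 5: aromatic c, 3 neighbours → 0 H
  atom 6: N, bond orders sum to 1 (valence 3) → 2 H
  atom 7: aromatic c, 2 neighbours → 1 H
  atom 8: aromatic c, 3 neighbours → 0 H
  atom 9: F (halogen, monovalent) → 0 H
Total hydrogens: 5.

5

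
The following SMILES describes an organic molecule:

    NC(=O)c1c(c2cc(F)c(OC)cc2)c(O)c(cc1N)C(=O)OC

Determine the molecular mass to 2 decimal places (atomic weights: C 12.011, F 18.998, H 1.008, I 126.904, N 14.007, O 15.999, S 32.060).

334.30 g/mol

First, the molecular formula is C16H15FN2O5 (counting implicit H from valence).
  C: 16 × 12.011 = 192.176
  F: 1 × 18.998 = 18.998
  H: 15 × 1.008 = 15.120
  N: 2 × 14.007 = 28.014
  O: 5 × 15.999 = 79.995
Sum: 16×12.011 + 1×18.998 + 15×1.008 + 2×14.007 + 5×15.999 = 334.303 → 334.30 g/mol.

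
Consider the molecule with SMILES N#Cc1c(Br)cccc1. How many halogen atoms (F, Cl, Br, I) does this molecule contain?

Halogen atoms appear at heavy-atom position 5 (1×Br).
Other groups present: 1 nitrile.
Halogen count: 1.

1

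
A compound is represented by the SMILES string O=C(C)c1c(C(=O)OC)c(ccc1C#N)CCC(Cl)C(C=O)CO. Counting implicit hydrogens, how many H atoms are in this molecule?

18

Walk through each heavy atom and fill implicit hydrogens from standard valence (C 4, N 3, O 2, S 2, halogen 1); for lowercase aromatic atoms, an aromatic c carries 1 H when it has two neighbours and 0 H with three, and aromatic n carries 0 H:
  atom 1: O, bond orders sum to 2 (valence 2) → 0 H
  atom 2: C, bond orders sum to 4 (valence 4) → 0 H
  atom 3: C, bond orders sum to 1 (valence 4) → 3 H
  atom 4: aromatic c, 3 neighbours → 0 H
  atom 5: aromatic c, 3 neighbours → 0 H
  atom 6: C, bond orders sum to 4 (valence 4) → 0 H
  atom 7: O, bond orders sum to 2 (valence 2) → 0 H
  atom 8: O, bond orders sum to 2 (valence 2) → 0 H
  atom 9: C, bond orders sum to 1 (valence 4) → 3 H
  atom 10: aromatic c, 3 neighbours → 0 H
  atom 11: aromatic c, 2 neighbours → 1 H
  atom 12: aromatic c, 2 neighbours → 1 H
  atom 13: aromatic c, 3 neighbours → 0 H
  atom 14: C, bond orders sum to 4 (valence 4) → 0 H
  atom 15: N, bond orders sum to 3 (valence 3) → 0 H
  atom 16: C, bond orders sum to 2 (valence 4) → 2 H
  atom 17: C, bond orders sum to 2 (valence 4) → 2 H
  atom 18: C, bond orders sum to 3 (valence 4) → 1 H
  atom 19: Cl (halogen, monovalent) → 0 H
  atom 20: C, bond orders sum to 3 (valence 4) → 1 H
  atom 21: C, bond orders sum to 3 (valence 4) → 1 H
  atom 22: O, bond orders sum to 2 (valence 2) → 0 H
  atom 23: C, bond orders sum to 2 (valence 4) → 2 H
  atom 24: O, bond orders sum to 1 (valence 2) → 1 H
Total hydrogens: 18.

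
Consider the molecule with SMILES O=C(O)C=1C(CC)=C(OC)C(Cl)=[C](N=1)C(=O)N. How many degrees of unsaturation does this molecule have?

6

Molecular formula: C10H11ClN2O4.
DoU = (2C + 2 + N − H − X) / 2, where X is the halogen count and O/S are ignored.
    = (2·10 + 2 + 2 − 11 − 1) / 2 = 12 / 2 = 6.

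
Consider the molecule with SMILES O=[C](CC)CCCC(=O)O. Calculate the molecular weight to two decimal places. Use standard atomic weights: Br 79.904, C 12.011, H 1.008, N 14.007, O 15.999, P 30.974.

First, the molecular formula is C7H12O3 (counting implicit H from valence).
  C: 7 × 12.011 = 84.077
  H: 12 × 1.008 = 12.096
  O: 3 × 15.999 = 47.997
Sum: 7×12.011 + 12×1.008 + 3×15.999 = 144.170 → 144.17 g/mol.

144.17 g/mol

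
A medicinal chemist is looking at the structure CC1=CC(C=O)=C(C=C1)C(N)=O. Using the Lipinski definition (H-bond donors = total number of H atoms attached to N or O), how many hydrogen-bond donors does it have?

Donors: find every N or O and count the H atoms it carries.
  atom 6 (O): bond orders sum to 2 → 0 H
  atom 11 (N): bond orders sum to 1 → 2 H
  atom 12 (O): bond orders sum to 2 → 0 H
Lipinski HBD = 2.

2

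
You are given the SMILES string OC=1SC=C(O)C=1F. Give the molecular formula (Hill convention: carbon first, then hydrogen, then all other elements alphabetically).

C4H3FO2S

Walk through each heavy atom and fill implicit hydrogens from standard valence (C 4, N 3, O 2, S 2, halogen 1):
  atom 1: O, bond orders sum to 1 (valence 2) → 1 H
  atom 2: C, bond orders sum to 4 (valence 4) → 0 H
  atom 3: S, bond orders sum to 2 (valence 2) → 0 H
  atom 4: C, bond orders sum to 3 (valence 4) → 1 H
  atom 5: C, bond orders sum to 4 (valence 4) → 0 H
  atom 6: O, bond orders sum to 1 (valence 2) → 1 H
  atom 7: C, bond orders sum to 4 (valence 4) → 0 H
  atom 8: F (halogen, monovalent) → 0 H
Totals → C:4, H:3, F:1, O:2, S:1.
In Hill order: C4H3FO2S.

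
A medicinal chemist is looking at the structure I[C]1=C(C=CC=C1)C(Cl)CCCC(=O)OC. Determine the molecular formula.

C12H14ClIO2

Walk through each heavy atom and fill implicit hydrogens from standard valence (C 4, N 3, O 2, S 2, halogen 1):
  atom 1: I (halogen, monovalent) → 0 H
  atom 2: C with explicit H count 0
  atom 3: C, bond orders sum to 4 (valence 4) → 0 H
  atom 4: C, bond orders sum to 3 (valence 4) → 1 H
  atom 5: C, bond orders sum to 3 (valence 4) → 1 H
  atom 6: C, bond orders sum to 3 (valence 4) → 1 H
  atom 7: C, bond orders sum to 3 (valence 4) → 1 H
  atom 8: C, bond orders sum to 3 (valence 4) → 1 H
  atom 9: Cl (halogen, monovalent) → 0 H
  atom 10: C, bond orders sum to 2 (valence 4) → 2 H
  atom 11: C, bond orders sum to 2 (valence 4) → 2 H
  atom 12: C, bond orders sum to 2 (valence 4) → 2 H
  atom 13: C, bond orders sum to 4 (valence 4) → 0 H
  atom 14: O, bond orders sum to 2 (valence 2) → 0 H
  atom 15: O, bond orders sum to 2 (valence 2) → 0 H
  atom 16: C, bond orders sum to 1 (valence 4) → 3 H
Totals → C:12, H:14, Cl:1, I:1, O:2.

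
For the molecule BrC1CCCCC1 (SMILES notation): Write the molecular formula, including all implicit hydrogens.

Walk through each heavy atom and fill implicit hydrogens from standard valence (C 4, N 3, O 2, S 2, halogen 1):
  atom 1: Br (halogen, monovalent) → 0 H
  atom 2: C, bond orders sum to 3 (valence 4) → 1 H
  atom 3: C, bond orders sum to 2 (valence 4) → 2 H
  atom 4: C, bond orders sum to 2 (valence 4) → 2 H
  atom 5: C, bond orders sum to 2 (valence 4) → 2 H
  atom 6: C, bond orders sum to 2 (valence 4) → 2 H
  atom 7: C, bond orders sum to 2 (valence 4) → 2 H
Totals → C:6, H:11, Br:1.

C6H11Br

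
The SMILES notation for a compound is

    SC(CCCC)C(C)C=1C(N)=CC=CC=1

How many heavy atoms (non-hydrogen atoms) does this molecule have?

15

Every atom symbol written in the SMILES (organic subset) is one heavy atom; implicit H are not written.
Heavy atoms by element → C:13, N:1, S:1.
Total: 15.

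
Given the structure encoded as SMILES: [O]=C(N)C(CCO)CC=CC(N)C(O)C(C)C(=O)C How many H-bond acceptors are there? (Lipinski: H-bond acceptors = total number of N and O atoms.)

6

N atoms: 2; O atoms: 4.
Lipinski HBA = 2 + 4 = 6.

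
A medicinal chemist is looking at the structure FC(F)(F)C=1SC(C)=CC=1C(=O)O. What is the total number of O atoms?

2

Scan the SMILES for O atoms (remember two-letter symbols like Cl and Br are single atoms).
Oxygen count: 2.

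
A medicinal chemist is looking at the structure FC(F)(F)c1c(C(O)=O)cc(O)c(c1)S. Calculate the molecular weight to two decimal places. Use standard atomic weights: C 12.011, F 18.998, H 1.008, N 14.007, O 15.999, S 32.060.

First, the molecular formula is C8H5F3O3S (counting implicit H from valence).
  C: 8 × 12.011 = 96.088
  F: 3 × 18.998 = 56.994
  H: 5 × 1.008 = 5.040
  O: 3 × 15.999 = 47.997
  S: 1 × 32.060 = 32.060
Sum: 8×12.011 + 3×18.998 + 5×1.008 + 3×15.999 + 1×32.060 = 238.179 → 238.18 g/mol.

238.18 g/mol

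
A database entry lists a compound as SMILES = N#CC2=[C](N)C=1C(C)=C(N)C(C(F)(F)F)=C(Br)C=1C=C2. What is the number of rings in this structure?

2

In SMILES, each pair of matching ring-closure digits denotes one ring-closing bond; the number of such bonds equals the number of independent rings.
Ring-closure bonds here: 2.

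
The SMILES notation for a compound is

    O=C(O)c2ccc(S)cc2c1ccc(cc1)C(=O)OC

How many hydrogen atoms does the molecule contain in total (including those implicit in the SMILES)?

12

Walk through each heavy atom and fill implicit hydrogens from standard valence (C 4, N 3, O 2, S 2, halogen 1); for lowercase aromatic atoms, an aromatic c carries 1 H when it has two neighbours and 0 H with three, and aromatic n carries 0 H:
  atom 1: O, bond orders sum to 2 (valence 2) → 0 H
  atom 2: C, bond orders sum to 4 (valence 4) → 0 H
  atom 3: O, bond orders sum to 1 (valence 2) → 1 H
  atom 4: aromatic c, 3 neighbours → 0 H
  atom 5: aromatic c, 2 neighbours → 1 H
  atom 6: aromatic c, 2 neighbours → 1 H
  atom 7: aromatic c, 3 neighbours → 0 H
  atom 8: S, bond orders sum to 1 (valence 2) → 1 H
  atom 9: aromatic c, 2 neighbours → 1 H
  atom 10: aromatic c, 3 neighbours → 0 H
  atom 11: aromatic c, 3 neighbours → 0 H
  atom 12: aromatic c, 2 neighbours → 1 H
  atom 13: aromatic c, 2 neighbours → 1 H
  atom 14: aromatic c, 3 neighbours → 0 H
  atom 15: aromatic c, 2 neighbours → 1 H
  atom 16: aromatic c, 2 neighbours → 1 H
  atom 17: C, bond orders sum to 4 (valence 4) → 0 H
  atom 18: O, bond orders sum to 2 (valence 2) → 0 H
  atom 19: O, bond orders sum to 2 (valence 2) → 0 H
  atom 20: C, bond orders sum to 1 (valence 4) → 3 H
Total hydrogens: 12.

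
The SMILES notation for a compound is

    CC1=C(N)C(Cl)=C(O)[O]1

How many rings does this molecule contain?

In SMILES, each pair of matching ring-closure digits denotes one ring-closing bond; the number of such bonds equals the number of independent rings.
Ring-closure bonds here: 1.

1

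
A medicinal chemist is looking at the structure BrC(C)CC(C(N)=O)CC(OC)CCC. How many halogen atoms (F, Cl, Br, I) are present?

Halogen atoms appear at heavy-atom position 1 (1×Br).
Other groups present: 1 amide, 1 ether.
Halogen count: 1.

1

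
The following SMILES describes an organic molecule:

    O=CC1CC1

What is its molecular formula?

Walk through each heavy atom and fill implicit hydrogens from standard valence (C 4, N 3, O 2, S 2, halogen 1):
  atom 1: O, bond orders sum to 2 (valence 2) → 0 H
  atom 2: C, bond orders sum to 3 (valence 4) → 1 H
  atom 3: C, bond orders sum to 3 (valence 4) → 1 H
  atom 4: C, bond orders sum to 2 (valence 4) → 2 H
  atom 5: C, bond orders sum to 2 (valence 4) → 2 H
Totals → C:4, H:6, O:1.

C4H6O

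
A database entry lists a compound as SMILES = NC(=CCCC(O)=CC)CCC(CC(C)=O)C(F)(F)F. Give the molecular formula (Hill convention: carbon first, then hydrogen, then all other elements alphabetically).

Walk through each heavy atom and fill implicit hydrogens from standard valence (C 4, N 3, O 2, S 2, halogen 1):
  atom 1: N, bond orders sum to 1 (valence 3) → 2 H
  atom 2: C, bond orders sum to 4 (valence 4) → 0 H
  atom 3: C, bond orders sum to 3 (valence 4) → 1 H
  atom 4: C, bond orders sum to 2 (valence 4) → 2 H
  atom 5: C, bond orders sum to 2 (valence 4) → 2 H
  atom 6: C, bond orders sum to 4 (valence 4) → 0 H
  atom 7: O, bond orders sum to 1 (valence 2) → 1 H
  atom 8: C, bond orders sum to 3 (valence 4) → 1 H
  atom 9: C, bond orders sum to 1 (valence 4) → 3 H
  atom 10: C, bond orders sum to 2 (valence 4) → 2 H
  atom 11: C, bond orders sum to 2 (valence 4) → 2 H
  atom 12: C, bond orders sum to 3 (valence 4) → 1 H
  atom 13: C, bond orders sum to 2 (valence 4) → 2 H
  atom 14: C, bond orders sum to 4 (valence 4) → 0 H
  atom 15: C, bond orders sum to 1 (valence 4) → 3 H
  atom 16: O, bond orders sum to 2 (valence 2) → 0 H
  atom 17: C, bond orders sum to 4 (valence 4) → 0 H
  atom 18: F (halogen, monovalent) → 0 H
  atom 19: F (halogen, monovalent) → 0 H
  atom 20: F (halogen, monovalent) → 0 H
Totals → C:14, H:22, F:3, N:1, O:2.

C14H22F3NO2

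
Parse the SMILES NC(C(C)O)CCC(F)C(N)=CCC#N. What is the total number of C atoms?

10

Count every carbon token in the SMILES (each C, including those in ring-closure positions and inside branches).
Carbon count: 10.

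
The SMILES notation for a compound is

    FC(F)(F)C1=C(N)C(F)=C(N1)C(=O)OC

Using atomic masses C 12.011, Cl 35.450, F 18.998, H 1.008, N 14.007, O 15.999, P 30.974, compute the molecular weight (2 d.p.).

First, the molecular formula is C7H6F4N2O2 (counting implicit H from valence).
  C: 7 × 12.011 = 84.077
  F: 4 × 18.998 = 75.992
  H: 6 × 1.008 = 6.048
  N: 2 × 14.007 = 28.014
  O: 2 × 15.999 = 31.998
Sum: 7×12.011 + 4×18.998 + 6×1.008 + 2×14.007 + 2×15.999 = 226.129 → 226.13 g/mol.

226.13 g/mol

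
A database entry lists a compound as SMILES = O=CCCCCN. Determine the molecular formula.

Walk through each heavy atom and fill implicit hydrogens from standard valence (C 4, N 3, O 2, S 2, halogen 1):
  atom 1: O, bond orders sum to 2 (valence 2) → 0 H
  atom 2: C, bond orders sum to 3 (valence 4) → 1 H
  atom 3: C, bond orders sum to 2 (valence 4) → 2 H
  atom 4: C, bond orders sum to 2 (valence 4) → 2 H
  atom 5: C, bond orders sum to 2 (valence 4) → 2 H
  atom 6: C, bond orders sum to 2 (valence 4) → 2 H
  atom 7: N, bond orders sum to 1 (valence 3) → 2 H
Totals → C:5, H:11, N:1, O:1.
In Hill order: C5H11NO.

C5H11NO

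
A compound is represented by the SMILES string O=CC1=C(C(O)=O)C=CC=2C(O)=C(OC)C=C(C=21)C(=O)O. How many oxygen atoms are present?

7

Scan the SMILES for O atoms (remember two-letter symbols like Cl and Br are single atoms).
Oxygen count: 7.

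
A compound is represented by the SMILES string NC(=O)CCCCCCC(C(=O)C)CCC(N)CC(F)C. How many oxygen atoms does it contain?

2

Scan the SMILES for O atoms (remember two-letter symbols like Cl and Br are single atoms).
Oxygen count: 2.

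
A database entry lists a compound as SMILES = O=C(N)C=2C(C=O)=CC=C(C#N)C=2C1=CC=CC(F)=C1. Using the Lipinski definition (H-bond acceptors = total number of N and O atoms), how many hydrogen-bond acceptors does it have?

4

N atoms: 2; O atoms: 2.
Lipinski HBA = 2 + 2 = 4.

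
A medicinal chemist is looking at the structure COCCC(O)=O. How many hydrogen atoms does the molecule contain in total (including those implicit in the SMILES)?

8

Walk through each heavy atom and fill implicit hydrogens from standard valence (C 4, N 3, O 2, S 2, halogen 1):
  atom 1: C, bond orders sum to 1 (valence 4) → 3 H
  atom 2: O, bond orders sum to 2 (valence 2) → 0 H
  atom 3: C, bond orders sum to 2 (valence 4) → 2 H
  atom 4: C, bond orders sum to 2 (valence 4) → 2 H
  atom 5: C, bond orders sum to 4 (valence 4) → 0 H
  atom 6: O, bond orders sum to 1 (valence 2) → 1 H
  atom 7: O, bond orders sum to 2 (valence 2) → 0 H
Total hydrogens: 8.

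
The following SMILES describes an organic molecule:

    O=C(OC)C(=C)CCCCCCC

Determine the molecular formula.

Walk through each heavy atom and fill implicit hydrogens from standard valence (C 4, N 3, O 2, S 2, halogen 1):
  atom 1: O, bond orders sum to 2 (valence 2) → 0 H
  atom 2: C, bond orders sum to 4 (valence 4) → 0 H
  atom 3: O, bond orders sum to 2 (valence 2) → 0 H
  atom 4: C, bond orders sum to 1 (valence 4) → 3 H
  atom 5: C, bond orders sum to 4 (valence 4) → 0 H
  atom 6: C, bond orders sum to 2 (valence 4) → 2 H
  atom 7: C, bond orders sum to 2 (valence 4) → 2 H
  atom 8: C, bond orders sum to 2 (valence 4) → 2 H
  atom 9: C, bond orders sum to 2 (valence 4) → 2 H
  atom 10: C, bond orders sum to 2 (valence 4) → 2 H
  atom 11: C, bond orders sum to 2 (valence 4) → 2 H
  atom 12: C, bond orders sum to 2 (valence 4) → 2 H
  atom 13: C, bond orders sum to 1 (valence 4) → 3 H
Totals → C:11, H:20, O:2.
In Hill order: C11H20O2.

C11H20O2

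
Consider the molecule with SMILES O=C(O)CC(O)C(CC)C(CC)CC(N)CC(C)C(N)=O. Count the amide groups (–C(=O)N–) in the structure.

1

The amide motif appears at heavy-atom position 19 in the SMILES.
Other groups present: 1 carboxylic acid, 1 hydroxyl, 1 primary amine.
Amide count: 1.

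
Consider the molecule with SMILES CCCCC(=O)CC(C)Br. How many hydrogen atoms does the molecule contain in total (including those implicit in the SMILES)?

Walk through each heavy atom and fill implicit hydrogens from standard valence (C 4, N 3, O 2, S 2, halogen 1):
  atom 1: C, bond orders sum to 1 (valence 4) → 3 H
  atom 2: C, bond orders sum to 2 (valence 4) → 2 H
  atom 3: C, bond orders sum to 2 (valence 4) → 2 H
  atom 4: C, bond orders sum to 2 (valence 4) → 2 H
  atom 5: C, bond orders sum to 4 (valence 4) → 0 H
  atom 6: O, bond orders sum to 2 (valence 2) → 0 H
  atom 7: C, bond orders sum to 2 (valence 4) → 2 H
  atom 8: C, bond orders sum to 3 (valence 4) → 1 H
  atom 9: C, bond orders sum to 1 (valence 4) → 3 H
  atom 10: Br (halogen, monovalent) → 0 H
Total hydrogens: 15.

15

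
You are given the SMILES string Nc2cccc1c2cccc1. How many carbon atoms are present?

Count every carbon token in the SMILES (each C, including those in ring-closure positions and inside branches).
Carbon count: 10.

10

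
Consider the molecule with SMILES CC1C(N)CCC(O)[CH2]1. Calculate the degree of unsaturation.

Molecular formula: C7H15NO.
DoU = (2C + 2 + N − H − X) / 2, where X is the halogen count and O/S are ignored.
    = (2·7 + 2 + 1 − 15 − 0) / 2 = 2 / 2 = 1.

1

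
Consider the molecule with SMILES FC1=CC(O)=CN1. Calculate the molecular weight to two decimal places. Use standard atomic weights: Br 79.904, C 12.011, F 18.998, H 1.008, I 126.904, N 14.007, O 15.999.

First, the molecular formula is C4H4FNO (counting implicit H from valence).
  C: 4 × 12.011 = 48.044
  F: 1 × 18.998 = 18.998
  H: 4 × 1.008 = 4.032
  N: 1 × 14.007 = 14.007
  O: 1 × 15.999 = 15.999
Sum: 4×12.011 + 1×18.998 + 4×1.008 + 1×14.007 + 1×15.999 = 101.080 → 101.08 g/mol.

101.08 g/mol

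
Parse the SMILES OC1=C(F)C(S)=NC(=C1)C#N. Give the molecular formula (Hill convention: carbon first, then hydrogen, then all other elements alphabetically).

C6H3FN2OS

Walk through each heavy atom and fill implicit hydrogens from standard valence (C 4, N 3, O 2, S 2, halogen 1):
  atom 1: O, bond orders sum to 1 (valence 2) → 1 H
  atom 2: C, bond orders sum to 4 (valence 4) → 0 H
  atom 3: C, bond orders sum to 4 (valence 4) → 0 H
  atom 4: F (halogen, monovalent) → 0 H
  atom 5: C, bond orders sum to 4 (valence 4) → 0 H
  atom 6: S, bond orders sum to 1 (valence 2) → 1 H
  atom 7: N, bond orders sum to 3 (valence 3) → 0 H
  atom 8: C, bond orders sum to 4 (valence 4) → 0 H
  atom 9: C, bond orders sum to 3 (valence 4) → 1 H
  atom 10: C, bond orders sum to 4 (valence 4) → 0 H
  atom 11: N, bond orders sum to 3 (valence 3) → 0 H
Totals → C:6, H:3, F:1, N:2, O:1, S:1.
In Hill order: C6H3FN2OS.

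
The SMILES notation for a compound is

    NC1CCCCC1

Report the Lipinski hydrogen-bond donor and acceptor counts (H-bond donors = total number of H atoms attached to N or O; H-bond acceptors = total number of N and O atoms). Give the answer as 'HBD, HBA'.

Donors: find every N or O and count the H atoms it carries.
  atom 1 (N): bond orders sum to 1 → 2 H
Lipinski HBD = 2.
Acceptors: N atoms = 1, O atoms = 0 → HBA = 1.

2, 1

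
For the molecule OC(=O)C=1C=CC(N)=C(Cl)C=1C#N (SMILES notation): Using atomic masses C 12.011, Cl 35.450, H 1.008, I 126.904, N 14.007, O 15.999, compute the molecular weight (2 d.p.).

First, the molecular formula is C8H5ClN2O2 (counting implicit H from valence).
  C: 8 × 12.011 = 96.088
  Cl: 1 × 35.450 = 35.450
  H: 5 × 1.008 = 5.040
  N: 2 × 14.007 = 28.014
  O: 2 × 15.999 = 31.998
Sum: 8×12.011 + 1×35.450 + 5×1.008 + 2×14.007 + 2×15.999 = 196.590 → 196.59 g/mol.

196.59 g/mol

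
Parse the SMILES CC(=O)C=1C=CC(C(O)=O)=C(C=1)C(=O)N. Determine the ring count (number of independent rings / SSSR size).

1

In SMILES, each pair of matching ring-closure digits denotes one ring-closing bond; the number of such bonds equals the number of independent rings.
Ring-closure bonds here: 1.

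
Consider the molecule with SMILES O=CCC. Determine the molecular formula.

Walk through each heavy atom and fill implicit hydrogens from standard valence (C 4, N 3, O 2, S 2, halogen 1):
  atom 1: O, bond orders sum to 2 (valence 2) → 0 H
  atom 2: C, bond orders sum to 3 (valence 4) → 1 H
  atom 3: C, bond orders sum to 2 (valence 4) → 2 H
  atom 4: C, bond orders sum to 1 (valence 4) → 3 H
Totals → C:3, H:6, O:1.
In Hill order: C3H6O.

C3H6O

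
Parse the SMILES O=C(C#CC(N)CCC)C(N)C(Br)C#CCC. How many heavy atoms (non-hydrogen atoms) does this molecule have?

17

Every atom symbol written in the SMILES (organic subset) is one heavy atom; implicit H are not written.
Heavy atoms by element → Br:1, C:13, N:2, O:1.
Total: 17.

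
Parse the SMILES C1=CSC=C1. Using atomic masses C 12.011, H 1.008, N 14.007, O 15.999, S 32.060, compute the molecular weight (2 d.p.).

First, the molecular formula is C4H4S (counting implicit H from valence).
  C: 4 × 12.011 = 48.044
  H: 4 × 1.008 = 4.032
  S: 1 × 32.060 = 32.060
Sum: 4×12.011 + 4×1.008 + 1×32.060 = 84.136 → 84.14 g/mol.

84.14 g/mol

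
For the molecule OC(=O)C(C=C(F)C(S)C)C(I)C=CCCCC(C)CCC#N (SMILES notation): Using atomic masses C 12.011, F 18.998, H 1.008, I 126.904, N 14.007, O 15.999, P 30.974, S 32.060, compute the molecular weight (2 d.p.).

453.35 g/mol

First, the molecular formula is C17H25FINO2S (counting implicit H from valence).
  C: 17 × 12.011 = 204.187
  F: 1 × 18.998 = 18.998
  H: 25 × 1.008 = 25.200
  I: 1 × 126.904 = 126.904
  N: 1 × 14.007 = 14.007
  O: 2 × 15.999 = 31.998
  S: 1 × 32.060 = 32.060
Sum: 17×12.011 + 1×18.998 + 25×1.008 + 1×126.904 + 1×14.007 + 2×15.999 + 1×32.060 = 453.354 → 453.35 g/mol.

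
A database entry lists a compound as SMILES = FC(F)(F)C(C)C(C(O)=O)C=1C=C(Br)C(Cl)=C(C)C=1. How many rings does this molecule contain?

In SMILES, each pair of matching ring-closure digits denotes one ring-closing bond; the number of such bonds equals the number of independent rings.
Ring-closure bonds here: 1.

1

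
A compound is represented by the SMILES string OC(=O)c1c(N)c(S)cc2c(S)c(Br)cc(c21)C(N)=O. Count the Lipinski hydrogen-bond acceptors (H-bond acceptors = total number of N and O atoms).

5

N atoms: 2; O atoms: 3.
Lipinski HBA = 2 + 3 = 5.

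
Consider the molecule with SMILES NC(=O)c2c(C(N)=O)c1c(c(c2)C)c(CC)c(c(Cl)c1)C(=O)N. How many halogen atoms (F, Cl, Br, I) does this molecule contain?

Halogen atoms appear at heavy-atom position 19 (1×Cl).
Other groups present: 3 amide.
Halogen count: 1.

1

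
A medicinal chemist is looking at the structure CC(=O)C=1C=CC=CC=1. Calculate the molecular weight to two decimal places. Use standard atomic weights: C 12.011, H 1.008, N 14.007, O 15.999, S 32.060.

120.15 g/mol

First, the molecular formula is C8H8O (counting implicit H from valence).
  C: 8 × 12.011 = 96.088
  H: 8 × 1.008 = 8.064
  O: 1 × 15.999 = 15.999
Sum: 8×12.011 + 8×1.008 + 1×15.999 = 120.151 → 120.15 g/mol.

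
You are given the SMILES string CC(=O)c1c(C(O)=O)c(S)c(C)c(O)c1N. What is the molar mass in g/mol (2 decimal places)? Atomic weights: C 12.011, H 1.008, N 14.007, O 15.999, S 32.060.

First, the molecular formula is C10H11NO4S (counting implicit H from valence).
  C: 10 × 12.011 = 120.110
  H: 11 × 1.008 = 11.088
  N: 1 × 14.007 = 14.007
  O: 4 × 15.999 = 63.996
  S: 1 × 32.060 = 32.060
Sum: 10×12.011 + 11×1.008 + 1×14.007 + 4×15.999 + 1×32.060 = 241.261 → 241.26 g/mol.

241.26 g/mol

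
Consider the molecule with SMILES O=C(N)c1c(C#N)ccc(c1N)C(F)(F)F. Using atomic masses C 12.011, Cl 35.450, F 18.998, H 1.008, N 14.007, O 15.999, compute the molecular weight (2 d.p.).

229.16 g/mol

First, the molecular formula is C9H6F3N3O (counting implicit H from valence).
  C: 9 × 12.011 = 108.099
  F: 3 × 18.998 = 56.994
  H: 6 × 1.008 = 6.048
  N: 3 × 14.007 = 42.021
  O: 1 × 15.999 = 15.999
Sum: 9×12.011 + 3×18.998 + 6×1.008 + 3×14.007 + 1×15.999 = 229.161 → 229.16 g/mol.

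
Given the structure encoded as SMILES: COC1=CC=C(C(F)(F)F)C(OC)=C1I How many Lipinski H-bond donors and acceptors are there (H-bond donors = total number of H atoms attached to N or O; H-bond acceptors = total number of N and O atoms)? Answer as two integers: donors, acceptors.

Donors: find every N or O and count the H atoms it carries.
  atom 2 (O): bond orders sum to 2 → 0 H
  atom 12 (O): bond orders sum to 2 → 0 H
Lipinski HBD = 0.
Acceptors: N atoms = 0, O atoms = 2 → HBA = 2.

0, 2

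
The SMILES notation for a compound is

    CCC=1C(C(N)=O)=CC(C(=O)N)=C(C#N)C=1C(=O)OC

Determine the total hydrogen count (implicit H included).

Walk through each heavy atom and fill implicit hydrogens from standard valence (C 4, N 3, O 2, S 2, halogen 1):
  atom 1: C, bond orders sum to 1 (valence 4) → 3 H
  atom 2: C, bond orders sum to 2 (valence 4) → 2 H
  atom 3: C, bond orders sum to 4 (valence 4) → 0 H
  atom 4: C, bond orders sum to 4 (valence 4) → 0 H
  atom 5: C, bond orders sum to 4 (valence 4) → 0 H
  atom 6: N, bond orders sum to 1 (valence 3) → 2 H
  atom 7: O, bond orders sum to 2 (valence 2) → 0 H
  atom 8: C, bond orders sum to 3 (valence 4) → 1 H
  atom 9: C, bond orders sum to 4 (valence 4) → 0 H
  atom 10: C, bond orders sum to 4 (valence 4) → 0 H
  atom 11: O, bond orders sum to 2 (valence 2) → 0 H
  atom 12: N, bond orders sum to 1 (valence 3) → 2 H
  atom 13: C, bond orders sum to 4 (valence 4) → 0 H
  atom 14: C, bond orders sum to 4 (valence 4) → 0 H
  atom 15: N, bond orders sum to 3 (valence 3) → 0 H
  atom 16: C, bond orders sum to 4 (valence 4) → 0 H
  atom 17: C, bond orders sum to 4 (valence 4) → 0 H
  atom 18: O, bond orders sum to 2 (valence 2) → 0 H
  atom 19: O, bond orders sum to 2 (valence 2) → 0 H
  atom 20: C, bond orders sum to 1 (valence 4) → 3 H
Total hydrogens: 13.

13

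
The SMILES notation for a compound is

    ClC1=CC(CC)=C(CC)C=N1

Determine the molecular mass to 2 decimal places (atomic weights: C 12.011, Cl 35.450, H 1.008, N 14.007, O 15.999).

First, the molecular formula is C9H12ClN (counting implicit H from valence).
  C: 9 × 12.011 = 108.099
  Cl: 1 × 35.450 = 35.450
  H: 12 × 1.008 = 12.096
  N: 1 × 14.007 = 14.007
Sum: 9×12.011 + 1×35.450 + 12×1.008 + 1×14.007 = 169.652 → 169.65 g/mol.

169.65 g/mol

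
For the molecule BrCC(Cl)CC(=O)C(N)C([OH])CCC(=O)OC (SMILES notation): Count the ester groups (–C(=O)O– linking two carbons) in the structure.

The ester motif appears at heavy-atom position 14 in the SMILES.
Other groups present: 1 hydroxyl, 1 ketone, 1 primary amine.
Ester count: 1.

1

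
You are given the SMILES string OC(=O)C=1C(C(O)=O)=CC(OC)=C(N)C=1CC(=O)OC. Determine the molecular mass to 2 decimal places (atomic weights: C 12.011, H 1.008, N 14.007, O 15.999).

First, the molecular formula is C12H13NO7 (counting implicit H from valence).
  C: 12 × 12.011 = 144.132
  H: 13 × 1.008 = 13.104
  N: 1 × 14.007 = 14.007
  O: 7 × 15.999 = 111.993
Sum: 12×12.011 + 13×1.008 + 1×14.007 + 7×15.999 = 283.236 → 283.24 g/mol.

283.24 g/mol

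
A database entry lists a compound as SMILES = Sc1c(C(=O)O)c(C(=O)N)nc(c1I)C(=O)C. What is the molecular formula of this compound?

C9H7IN2O4S

Walk through each heavy atom and fill implicit hydrogens from standard valence (C 4, N 3, O 2, S 2, halogen 1); for lowercase aromatic atoms, an aromatic c carries 1 H when it has two neighbours and 0 H with three, and aromatic n carries 0 H:
  atom 1: S, bond orders sum to 1 (valence 2) → 1 H
  atom 2: aromatic c, 3 neighbours → 0 H
  atom 3: aromatic c, 3 neighbours → 0 H
  atom 4: C, bond orders sum to 4 (valence 4) → 0 H
  atom 5: O, bond orders sum to 2 (valence 2) → 0 H
  atom 6: O, bond orders sum to 1 (valence 2) → 1 H
  atom 7: aromatic c, 3 neighbours → 0 H
  atom 8: C, bond orders sum to 4 (valence 4) → 0 H
  atom 9: O, bond orders sum to 2 (valence 2) → 0 H
  atom 10: N, bond orders sum to 1 (valence 3) → 2 H
  atom 11: aromatic n, 2 neighbours → 0 H
  atom 12: aromatic c, 3 neighbours → 0 H
  atom 13: aromatic c, 3 neighbours → 0 H
  atom 14: I (halogen, monovalent) → 0 H
  atom 15: C, bond orders sum to 4 (valence 4) → 0 H
  atom 16: O, bond orders sum to 2 (valence 2) → 0 H
  atom 17: C, bond orders sum to 1 (valence 4) → 3 H
Totals → C:9, H:7, I:1, N:2, O:4, S:1.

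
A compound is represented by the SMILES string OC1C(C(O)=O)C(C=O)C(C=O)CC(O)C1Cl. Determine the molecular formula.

Walk through each heavy atom and fill implicit hydrogens from standard valence (C 4, N 3, O 2, S 2, halogen 1):
  atom 1: O, bond orders sum to 1 (valence 2) → 1 H
  atom 2: C, bond orders sum to 3 (valence 4) → 1 H
  atom 3: C, bond orders sum to 3 (valence 4) → 1 H
  atom 4: C, bond orders sum to 4 (valence 4) → 0 H
  atom 5: O, bond orders sum to 1 (valence 2) → 1 H
  atom 6: O, bond orders sum to 2 (valence 2) → 0 H
  atom 7: C, bond orders sum to 3 (valence 4) → 1 H
  atom 8: C, bond orders sum to 3 (valence 4) → 1 H
  atom 9: O, bond orders sum to 2 (valence 2) → 0 H
  atom 10: C, bond orders sum to 3 (valence 4) → 1 H
  atom 11: C, bond orders sum to 3 (valence 4) → 1 H
  atom 12: O, bond orders sum to 2 (valence 2) → 0 H
  atom 13: C, bond orders sum to 2 (valence 4) → 2 H
  atom 14: C, bond orders sum to 3 (valence 4) → 1 H
  atom 15: O, bond orders sum to 1 (valence 2) → 1 H
  atom 16: C, bond orders sum to 3 (valence 4) → 1 H
  atom 17: Cl (halogen, monovalent) → 0 H
Totals → C:10, H:13, Cl:1, O:6.
In Hill order: C10H13ClO6.

C10H13ClO6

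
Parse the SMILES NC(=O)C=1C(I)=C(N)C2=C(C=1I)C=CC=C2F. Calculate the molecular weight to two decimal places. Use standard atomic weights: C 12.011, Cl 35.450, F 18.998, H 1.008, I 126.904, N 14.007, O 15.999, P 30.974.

456.00 g/mol

First, the molecular formula is C11H7FI2N2O (counting implicit H from valence).
  C: 11 × 12.011 = 132.121
  F: 1 × 18.998 = 18.998
  H: 7 × 1.008 = 7.056
  I: 2 × 126.904 = 253.808
  N: 2 × 14.007 = 28.014
  O: 1 × 15.999 = 15.999
Sum: 11×12.011 + 1×18.998 + 7×1.008 + 2×126.904 + 2×14.007 + 1×15.999 = 455.996 → 456.00 g/mol.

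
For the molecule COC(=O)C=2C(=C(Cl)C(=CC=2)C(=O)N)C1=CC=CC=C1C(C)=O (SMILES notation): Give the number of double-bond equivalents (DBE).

Degree of unsaturation = (number of rings) + (number of π bonds).
Ring closures in the SMILES: 2.
π bonds: 9 double bonds (each 1 DoU) → 9 DoU from unsaturation.
Total DoU = 2 + 9 = 11.

11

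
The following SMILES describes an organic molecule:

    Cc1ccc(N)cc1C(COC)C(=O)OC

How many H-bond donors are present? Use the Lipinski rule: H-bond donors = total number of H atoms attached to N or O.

2

Donors: find every N or O and count the H atoms it carries.
  atom 6 (N): bond orders sum to 1 → 2 H
  atom 11 (O): bond orders sum to 2 → 0 H
  atom 14 (O): bond orders sum to 2 → 0 H
  atom 15 (O): bond orders sum to 2 → 0 H
Lipinski HBD = 2.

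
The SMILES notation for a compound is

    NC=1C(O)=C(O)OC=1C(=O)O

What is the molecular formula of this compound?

Walk through each heavy atom and fill implicit hydrogens from standard valence (C 4, N 3, O 2, S 2, halogen 1):
  atom 1: N, bond orders sum to 1 (valence 3) → 2 H
  atom 2: C, bond orders sum to 4 (valence 4) → 0 H
  atom 3: C, bond orders sum to 4 (valence 4) → 0 H
  atom 4: O, bond orders sum to 1 (valence 2) → 1 H
  atom 5: C, bond orders sum to 4 (valence 4) → 0 H
  atom 6: O, bond orders sum to 1 (valence 2) → 1 H
  atom 7: O, bond orders sum to 2 (valence 2) → 0 H
  atom 8: C, bond orders sum to 4 (valence 4) → 0 H
  atom 9: C, bond orders sum to 4 (valence 4) → 0 H
  atom 10: O, bond orders sum to 2 (valence 2) → 0 H
  atom 11: O, bond orders sum to 1 (valence 2) → 1 H
Totals → C:5, H:5, N:1, O:5.

C5H5NO5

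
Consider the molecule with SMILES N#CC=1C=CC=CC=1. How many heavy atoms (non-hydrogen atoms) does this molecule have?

Every atom symbol written in the SMILES (organic subset) is one heavy atom; implicit H are not written.
Heavy atoms by element → C:7, N:1.
Total: 8.

8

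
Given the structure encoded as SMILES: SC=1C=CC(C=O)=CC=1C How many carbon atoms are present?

8

Count every carbon token in the SMILES (each C, including those in ring-closure positions and inside branches).
Carbon count: 8.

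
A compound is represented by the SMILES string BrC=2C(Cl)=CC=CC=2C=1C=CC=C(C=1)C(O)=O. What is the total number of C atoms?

13

Count every carbon token in the SMILES (each C, including those in ring-closure positions and inside branches).
Carbon count: 13.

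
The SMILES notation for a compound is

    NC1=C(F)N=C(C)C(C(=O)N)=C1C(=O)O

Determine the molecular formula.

C8H8FN3O3

Walk through each heavy atom and fill implicit hydrogens from standard valence (C 4, N 3, O 2, S 2, halogen 1):
  atom 1: N, bond orders sum to 1 (valence 3) → 2 H
  atom 2: C, bond orders sum to 4 (valence 4) → 0 H
  atom 3: C, bond orders sum to 4 (valence 4) → 0 H
  atom 4: F (halogen, monovalent) → 0 H
  atom 5: N, bond orders sum to 3 (valence 3) → 0 H
  atom 6: C, bond orders sum to 4 (valence 4) → 0 H
  atom 7: C, bond orders sum to 1 (valence 4) → 3 H
  atom 8: C, bond orders sum to 4 (valence 4) → 0 H
  atom 9: C, bond orders sum to 4 (valence 4) → 0 H
  atom 10: O, bond orders sum to 2 (valence 2) → 0 H
  atom 11: N, bond orders sum to 1 (valence 3) → 2 H
  atom 12: C, bond orders sum to 4 (valence 4) → 0 H
  atom 13: C, bond orders sum to 4 (valence 4) → 0 H
  atom 14: O, bond orders sum to 2 (valence 2) → 0 H
  atom 15: O, bond orders sum to 1 (valence 2) → 1 H
Totals → C:8, H:8, F:1, N:3, O:3.
In Hill order: C8H8FN3O3.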